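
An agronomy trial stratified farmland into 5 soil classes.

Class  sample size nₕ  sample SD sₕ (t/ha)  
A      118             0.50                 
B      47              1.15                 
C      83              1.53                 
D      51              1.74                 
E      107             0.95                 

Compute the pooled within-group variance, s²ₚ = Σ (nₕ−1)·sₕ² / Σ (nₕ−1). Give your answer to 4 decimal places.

1.3194

A: (118−1)·0.50² = 117·0.25 = 29.25
B: (47−1)·1.15² = 46·1.3225 = 60.835
C: (83−1)·1.53² = 82·2.3409 = 191.9538
D: (51−1)·1.74² = 50·3.0276 = 151.38
E: (107−1)·0.95² = 106·0.9025 = 95.665
Numerator = 529.0838; denominator = Σ(nₕ−1) = 401.
s²ₚ = 529.0838/401 = 1.319411... → 1.3194.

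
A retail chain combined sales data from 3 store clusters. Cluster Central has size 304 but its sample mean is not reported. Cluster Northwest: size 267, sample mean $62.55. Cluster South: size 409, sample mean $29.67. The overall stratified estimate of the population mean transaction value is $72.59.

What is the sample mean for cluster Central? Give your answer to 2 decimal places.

139.15

Σ Nₕx̄ₕ = N·μ, so 304·x̄_Central = 980·72.59 − (267·62.55 + 409·29.67).
= 71138.2 − 28835.88 = 42302.32.
x̄_Central = 42302.32 / 304 = 139.1524... → 139.15.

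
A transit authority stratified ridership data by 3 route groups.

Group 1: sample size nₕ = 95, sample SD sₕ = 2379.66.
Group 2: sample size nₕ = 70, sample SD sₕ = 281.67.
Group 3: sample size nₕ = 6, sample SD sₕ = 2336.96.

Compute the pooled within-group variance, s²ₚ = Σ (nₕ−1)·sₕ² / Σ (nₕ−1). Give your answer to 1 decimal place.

Degrees of freedom: 94 + 69 + 5 = 168.
Σ(nₕ−1)sₕ² = 94·5662781.7156 + 69·79337.9889 + 5·5461382.0416 = 565082712.7085.
s²ₚ = 565082712.7085 / 168 = 3363587.576... → 3363587.6.

3363587.6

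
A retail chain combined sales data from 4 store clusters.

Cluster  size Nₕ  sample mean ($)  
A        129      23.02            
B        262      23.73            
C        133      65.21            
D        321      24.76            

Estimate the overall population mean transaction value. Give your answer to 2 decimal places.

30.54

x̄_st = (Σ Nₕx̄ₕ) / (Σ Nₕ) = (129·23.02 + 262·23.73 + 133·65.21 + 321·24.76) / 845
= 25807.73 / 845 = 30.5417... → 30.54.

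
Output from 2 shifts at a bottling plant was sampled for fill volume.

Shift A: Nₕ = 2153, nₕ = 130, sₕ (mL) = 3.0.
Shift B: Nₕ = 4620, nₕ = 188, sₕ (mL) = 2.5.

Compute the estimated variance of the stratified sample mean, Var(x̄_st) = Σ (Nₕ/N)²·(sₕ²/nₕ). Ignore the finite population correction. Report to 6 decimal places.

N = 6773; Wₕ = Nₕ/N.
shift A: (2153/6773)²·3.0²/130 = 0.006995602
shift B: (4620/6773)²·2.5²/188 = 0.015468349
Sum = 0.022463951 → 0.022464.

0.022464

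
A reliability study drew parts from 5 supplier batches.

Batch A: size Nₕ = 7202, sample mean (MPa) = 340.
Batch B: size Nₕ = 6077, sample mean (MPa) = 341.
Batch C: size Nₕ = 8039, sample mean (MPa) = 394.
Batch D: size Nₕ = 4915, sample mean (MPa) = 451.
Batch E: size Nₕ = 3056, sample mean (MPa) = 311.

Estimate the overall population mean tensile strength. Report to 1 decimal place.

370.6

N = 29289; weights Wₕ = Nₕ/N = (0.2459, 0.2075, 0.2745, 0.1678, 0.1043).
x̄_st = Σ Wₕ·x̄ₕ = 0.2459·340 + 0.2075·341 + 0.2745·394 + 0.1678·451 + 0.1043·311 ≈ 370.630...
→ 370.6.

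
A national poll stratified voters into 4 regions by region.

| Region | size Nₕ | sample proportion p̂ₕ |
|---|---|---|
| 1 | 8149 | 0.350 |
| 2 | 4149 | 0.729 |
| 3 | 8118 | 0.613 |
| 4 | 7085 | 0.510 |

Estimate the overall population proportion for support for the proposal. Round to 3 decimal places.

0.526

Wₕ = Nₕ/N with N = 27501: 0.2963, 0.1509, 0.2952, 0.2576.
p̂_st = 0.2963·0.350 + 0.1509·0.729 + 0.2952·0.613 + 0.2576·0.510 ≈ 0.52603... → 0.526.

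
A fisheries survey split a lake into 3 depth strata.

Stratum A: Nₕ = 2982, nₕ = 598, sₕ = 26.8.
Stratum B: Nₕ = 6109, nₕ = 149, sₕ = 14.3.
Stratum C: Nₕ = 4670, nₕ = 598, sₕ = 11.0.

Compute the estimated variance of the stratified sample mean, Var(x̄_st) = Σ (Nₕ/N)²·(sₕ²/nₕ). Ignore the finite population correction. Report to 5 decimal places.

N = 13761. Term for each stratum: Wₕ²sₕ²/nₕ.
Var(x̄_st) = 0.05640060 + 0.27047434 + 0.02330333 = 0.35017826 → 0.35018.

0.35018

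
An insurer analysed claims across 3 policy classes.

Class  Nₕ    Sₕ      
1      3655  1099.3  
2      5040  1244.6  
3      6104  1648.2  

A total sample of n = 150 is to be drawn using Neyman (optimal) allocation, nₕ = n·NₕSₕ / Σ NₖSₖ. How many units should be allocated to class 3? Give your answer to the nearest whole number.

74

1: NₕSₕ = 3655·1099.3 = 4017941.5
2: NₕSₕ = 5040·1244.6 = 6272784
3: NₕSₕ = 6104·1648.2 = 10060612.8
Σ NₕSₕ = 20351338.3.
n_3 = 150·10060612.8/20351338.3 = 74.152... → 74.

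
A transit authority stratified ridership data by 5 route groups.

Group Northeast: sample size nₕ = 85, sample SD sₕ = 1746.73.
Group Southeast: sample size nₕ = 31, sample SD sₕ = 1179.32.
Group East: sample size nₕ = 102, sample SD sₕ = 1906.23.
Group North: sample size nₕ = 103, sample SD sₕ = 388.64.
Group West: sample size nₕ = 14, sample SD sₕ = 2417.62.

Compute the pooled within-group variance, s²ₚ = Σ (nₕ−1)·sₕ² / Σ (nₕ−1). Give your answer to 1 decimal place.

2292145.7

Degrees of freedom: 84 + 30 + 101 + 102 + 13 = 330.
Σ(nₕ−1)sₕ² = 84·3051065.6929 + 30·1390795.6624 + 101·3633712.8129 + 102·151041.0496 + 13·5844886.4644 = 756408093.2749.
s²ₚ = 756408093.2749 / 330 = 2292145.737... → 2292145.7.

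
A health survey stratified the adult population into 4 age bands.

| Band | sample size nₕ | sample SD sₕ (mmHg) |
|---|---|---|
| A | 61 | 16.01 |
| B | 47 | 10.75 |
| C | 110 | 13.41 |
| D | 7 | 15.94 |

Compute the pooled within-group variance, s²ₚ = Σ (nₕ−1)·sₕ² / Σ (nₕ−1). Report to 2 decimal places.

Degrees of freedom: 60 + 46 + 109 + 6 = 221.
Σ(nₕ−1)sₕ² = 60·256.3201 + 46·115.5625 + 109·179.8281 + 6·254.0836 = 41820.8455.
s²ₚ = 41820.8455 / 221 = 189.2346... → 189.23.

189.23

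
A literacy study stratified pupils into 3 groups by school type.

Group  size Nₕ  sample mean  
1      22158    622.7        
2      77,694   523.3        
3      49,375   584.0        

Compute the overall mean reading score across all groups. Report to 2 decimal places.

558.14

x̄_st = (Σ Nₕx̄ₕ) / (Σ Nₕ) = (22158·622.7 + 77694·523.3 + 49375·584.0) / 149227
= 83290056.8 / 149227 = 558.1433... → 558.14.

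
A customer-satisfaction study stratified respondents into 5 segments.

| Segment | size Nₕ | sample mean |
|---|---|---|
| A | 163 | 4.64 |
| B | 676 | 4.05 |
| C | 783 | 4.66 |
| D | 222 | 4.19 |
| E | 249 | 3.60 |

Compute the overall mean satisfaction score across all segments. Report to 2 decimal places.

4.29

N = 163 + 676 + 783 + 222 + 249 = 2093.
The stratified mean weights each stratum mean by its population share Nₕ/N.
Σ Nₕx̄ₕ = 163·4.64 + 676·4.05 + 783·4.66 + 222·4.19 + 249·3.60 = 756.32 + 2737.8 + 3648.78 + 930.18 + 896.4 = 8969.48.
Divide by N: 8969.48 / 2093 = 4.2855... → 4.29.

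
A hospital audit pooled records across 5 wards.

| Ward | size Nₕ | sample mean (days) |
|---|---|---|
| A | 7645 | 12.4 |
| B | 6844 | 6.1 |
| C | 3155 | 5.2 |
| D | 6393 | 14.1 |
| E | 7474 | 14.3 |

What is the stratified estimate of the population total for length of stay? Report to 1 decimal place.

Estimate total by summing Nₕ·x̄ₕ over strata.
7645·12.4 + 6844·6.1 + 3155·5.2 + 6393·14.1 + 7474·14.3 = 94798 + 41748.4 + 16406 + 90141.3 + 106878.2 = 349971.9.

349971.9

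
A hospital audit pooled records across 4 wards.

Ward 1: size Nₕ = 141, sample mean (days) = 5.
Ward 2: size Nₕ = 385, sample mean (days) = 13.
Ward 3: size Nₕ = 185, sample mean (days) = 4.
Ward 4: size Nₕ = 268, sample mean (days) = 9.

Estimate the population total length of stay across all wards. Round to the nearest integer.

1: 141·5 = 705
2: 385·13 = 5005
3: 185·4 = 740
4: 268·9 = 2412
τ̂ = Σ Nₕx̄ₕ = 8862.

8862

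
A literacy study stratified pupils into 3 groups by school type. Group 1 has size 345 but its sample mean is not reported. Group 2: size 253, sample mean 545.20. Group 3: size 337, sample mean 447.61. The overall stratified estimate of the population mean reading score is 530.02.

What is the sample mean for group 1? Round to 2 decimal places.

N = 345 + 253 + 337 = 935.
Overall total = μ·N = 530.02·935 = 495568.7.
Subtract the known strata: 253·545.20 + 337·447.61 = 288780.17.
Remaining total for group 1: 495568.7 − 288780.17 = 206788.53.
Divide by its size: 206788.53 / 345 = 599.3870... → 599.39.

599.39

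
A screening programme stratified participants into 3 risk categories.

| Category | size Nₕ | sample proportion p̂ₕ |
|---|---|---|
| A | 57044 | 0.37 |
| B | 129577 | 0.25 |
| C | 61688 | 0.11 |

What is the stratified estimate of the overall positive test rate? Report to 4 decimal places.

N = 57044 + 129577 + 61688 = 248309.
Overall proportion = Σ (Nₕ/N)·p̂ₕ.
Σ Nₕp̂ₕ = 21106.28 + 32394.25 + 6785.68 = 60286.21.
60286.21 / 248309 = 0.242787... → 0.2428.

0.2428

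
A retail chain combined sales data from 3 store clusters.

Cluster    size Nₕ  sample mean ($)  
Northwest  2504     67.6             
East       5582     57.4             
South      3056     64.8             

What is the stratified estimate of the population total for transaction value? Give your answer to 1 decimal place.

687706.0

Northwest: 2504·67.6 = 169270.4
East: 5582·57.4 = 320406.8
South: 3056·64.8 = 198028.8
τ̂ = Σ Nₕx̄ₕ = 687706.0.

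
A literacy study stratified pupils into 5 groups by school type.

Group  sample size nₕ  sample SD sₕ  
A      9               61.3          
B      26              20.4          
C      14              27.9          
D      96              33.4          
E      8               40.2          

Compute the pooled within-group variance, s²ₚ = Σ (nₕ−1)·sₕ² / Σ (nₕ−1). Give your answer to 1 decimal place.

1134.3

A: (9−1)·61.3² = 8·3757.69 = 30061.52
B: (26−1)·20.4² = 25·416.16 = 10404
C: (14−1)·27.9² = 13·778.41 = 10119.33
D: (96−1)·33.4² = 95·1115.56 = 105978.2
E: (8−1)·40.2² = 7·1616.04 = 11312.28
Numerator = 167875.33; denominator = Σ(nₕ−1) = 148.
s²ₚ = 167875.33/148 = 1134.293... → 1134.3.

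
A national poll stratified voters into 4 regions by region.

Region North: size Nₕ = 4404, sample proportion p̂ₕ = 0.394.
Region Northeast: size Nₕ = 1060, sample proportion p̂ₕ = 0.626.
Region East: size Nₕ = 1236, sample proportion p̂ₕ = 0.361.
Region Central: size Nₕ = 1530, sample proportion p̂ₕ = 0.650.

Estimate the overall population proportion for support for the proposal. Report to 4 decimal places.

N = 4404 + 1060 + 1236 + 1530 = 8230.
Overall proportion = Σ (Nₕ/N)·p̂ₕ.
Σ Nₕp̂ₕ = 1735.176 + 663.56 + 446.196 + 994.5 = 3839.432.
3839.432 / 8230 = 0.466517... → 0.4665.

0.4665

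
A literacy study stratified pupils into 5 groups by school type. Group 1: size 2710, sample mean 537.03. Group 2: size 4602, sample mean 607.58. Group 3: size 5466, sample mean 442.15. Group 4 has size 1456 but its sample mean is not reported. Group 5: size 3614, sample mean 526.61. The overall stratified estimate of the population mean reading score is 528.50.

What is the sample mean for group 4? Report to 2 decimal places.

591.53

Σ Nₕx̄ₕ = N·μ, so 1456·x̄_4 = 17848·528.50 − (2710·537.03 + 4602·607.58 + 5466·442.15 + 3614·526.61).
= 9432668 − 8571394.9 = 861273.1.
x̄_4 = 861273.1 / 1456 = 591.5337... → 591.53.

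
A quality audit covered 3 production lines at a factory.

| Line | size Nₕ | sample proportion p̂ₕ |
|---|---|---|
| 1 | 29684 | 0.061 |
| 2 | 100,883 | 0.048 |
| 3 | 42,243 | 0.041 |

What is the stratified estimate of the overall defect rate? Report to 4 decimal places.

0.0485

Wₕ = Nₕ/N with N = 172810: 0.1718, 0.5838, 0.2444.
p̂_st = 0.1718·0.061 + 0.5838·0.048 + 0.2444·0.041 ≈ 0.048522... → 0.0485.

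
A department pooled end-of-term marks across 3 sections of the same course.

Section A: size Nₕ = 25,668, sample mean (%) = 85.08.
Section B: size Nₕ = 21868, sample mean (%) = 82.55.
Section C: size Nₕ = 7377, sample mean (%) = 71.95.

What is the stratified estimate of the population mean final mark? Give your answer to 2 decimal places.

82.31

N = 25668 + 21868 + 7377 = 54913.
The stratified mean weights each stratum mean by its population share Nₕ/N.
Σ Nₕx̄ₕ = 25668·85.08 + 21868·82.55 + 7377·71.95 = 2183833.44 + 1805203.4 + 530775.15 = 4519811.99.
Divide by N: 4519811.99 / 54913 = 82.3086... → 82.31.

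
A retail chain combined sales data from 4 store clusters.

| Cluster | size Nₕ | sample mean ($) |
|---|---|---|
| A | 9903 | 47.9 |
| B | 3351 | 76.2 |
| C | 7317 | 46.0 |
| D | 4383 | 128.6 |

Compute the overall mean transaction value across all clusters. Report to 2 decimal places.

N = 24954; weights Wₕ = Nₕ/N = (0.3969, 0.1343, 0.2932, 0.1756).
x̄_st = Σ Wₕ·x̄ₕ = 0.3969·47.9 + 0.1343·76.2 + 0.2932·46.0 + 0.1756·128.6 ≈ 65.3176...
→ 65.32.

65.32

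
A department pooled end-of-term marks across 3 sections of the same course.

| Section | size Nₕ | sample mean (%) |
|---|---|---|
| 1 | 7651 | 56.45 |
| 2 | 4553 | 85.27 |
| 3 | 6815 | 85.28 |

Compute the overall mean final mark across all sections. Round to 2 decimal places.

N = 19019; weights Wₕ = Nₕ/N = (0.4023, 0.2394, 0.3583).
x̄_st = Σ Wₕ·x̄ₕ = 0.4023·56.45 + 0.2394·85.27 + 0.3583·85.28 ≈ 73.6798...
→ 73.68.

73.68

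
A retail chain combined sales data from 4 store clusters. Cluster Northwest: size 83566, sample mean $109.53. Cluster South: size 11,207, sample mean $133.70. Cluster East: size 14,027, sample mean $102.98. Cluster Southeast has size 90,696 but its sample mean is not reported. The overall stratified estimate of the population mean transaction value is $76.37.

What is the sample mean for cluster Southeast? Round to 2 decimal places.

N = 83566 + 11207 + 14027 + 90696 = 199496.
Overall total = μ·N = 76.37·199496 = 15235509.52.
Subtract the known strata: 83566·109.53 + 11207·133.70 + 14027·102.98 = 12095860.34.
Remaining total for cluster Southeast: 15235509.52 − 12095860.34 = 3139649.18.
Divide by its size: 3139649.18 / 90696 = 34.6173... → 34.62.

34.62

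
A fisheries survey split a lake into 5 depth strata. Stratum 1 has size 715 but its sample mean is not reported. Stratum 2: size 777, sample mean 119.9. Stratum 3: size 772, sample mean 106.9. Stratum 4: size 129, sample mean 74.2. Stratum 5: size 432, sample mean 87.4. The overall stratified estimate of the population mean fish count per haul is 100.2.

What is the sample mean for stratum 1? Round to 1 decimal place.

84.0

N = 715 + 777 + 772 + 129 + 432 = 2825.
Overall total = μ·N = 100.2·2825 = 283065.
Subtract the known strata: 777·119.9 + 772·106.9 + 129·74.2 + 432·87.4 = 223017.7.
Remaining total for stratum 1: 283065 − 223017.7 = 60047.3.
Divide by its size: 60047.3 / 715 = 83.982... → 84.0.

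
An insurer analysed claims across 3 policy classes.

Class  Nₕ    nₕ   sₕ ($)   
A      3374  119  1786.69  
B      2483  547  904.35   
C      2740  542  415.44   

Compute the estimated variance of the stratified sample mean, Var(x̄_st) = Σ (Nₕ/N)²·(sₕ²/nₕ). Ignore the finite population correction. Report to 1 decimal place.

4288.9

N = 8597; Wₕ = Nₕ/N.
class A: (3374/8597)²·1786.69²/119 = 4131.8805
class B: (2483/8597)²·904.35²/547 = 124.7227
class C: (2740/8597)²·415.44²/542 = 32.3463
Sum = 4288.9495 → 4288.9.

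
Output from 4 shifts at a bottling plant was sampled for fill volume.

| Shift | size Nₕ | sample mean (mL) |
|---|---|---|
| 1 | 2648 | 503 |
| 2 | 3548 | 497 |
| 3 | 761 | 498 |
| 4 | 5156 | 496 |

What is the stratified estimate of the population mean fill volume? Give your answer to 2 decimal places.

N = 12113; weights Wₕ = Nₕ/N = (0.2186, 0.2929, 0.0628, 0.4257).
x̄_st = Σ Wₕ·x̄ₕ = 0.2186·503 + 0.2929·497 + 0.0628·498 + 0.4257·496 ≈ 497.9488...
→ 497.95.

497.95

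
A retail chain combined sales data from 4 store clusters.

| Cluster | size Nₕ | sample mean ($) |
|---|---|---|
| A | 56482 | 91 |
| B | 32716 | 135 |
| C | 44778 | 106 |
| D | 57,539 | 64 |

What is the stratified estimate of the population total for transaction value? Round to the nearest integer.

A: 56482·91 = 5139862
B: 32716·135 = 4416660
C: 44778·106 = 4746468
D: 57539·64 = 3682496
τ̂ = Σ Nₕx̄ₕ = 17985486.

17985486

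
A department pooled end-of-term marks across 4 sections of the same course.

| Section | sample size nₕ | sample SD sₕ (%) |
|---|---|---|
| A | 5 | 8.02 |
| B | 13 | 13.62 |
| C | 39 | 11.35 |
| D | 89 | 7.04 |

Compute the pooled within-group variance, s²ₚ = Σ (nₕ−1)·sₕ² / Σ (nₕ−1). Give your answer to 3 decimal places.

82.676

Degrees of freedom: 4 + 12 + 38 + 88 = 142.
Σ(nₕ−1)sₕ² = 4·64.3204 + 12·185.5044 + 38·128.8225 + 88·49.5616 = 11740.0102.
s²ₚ = 11740.0102 / 142 = 82.67613... → 82.676.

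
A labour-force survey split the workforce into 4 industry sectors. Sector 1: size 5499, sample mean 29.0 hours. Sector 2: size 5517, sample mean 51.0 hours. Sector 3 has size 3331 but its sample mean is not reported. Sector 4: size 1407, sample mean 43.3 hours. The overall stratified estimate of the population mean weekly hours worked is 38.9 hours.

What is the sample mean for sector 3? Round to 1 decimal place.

N = 5499 + 5517 + 3331 + 1407 = 15754.
Overall total = μ·N = 38.9·15754 = 612830.6.
Subtract the known strata: 5499·29.0 + 5517·51.0 + 1407·43.3 = 501761.1.
Remaining total for sector 3: 612830.6 − 501761.1 = 111069.5.
Divide by its size: 111069.5 / 3331 = 33.344... → 33.3.

33.3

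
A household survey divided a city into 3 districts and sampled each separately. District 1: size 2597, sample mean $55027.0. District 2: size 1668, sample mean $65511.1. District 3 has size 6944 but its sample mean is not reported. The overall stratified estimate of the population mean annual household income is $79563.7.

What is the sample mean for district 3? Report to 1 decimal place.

92115.8

N = 2597 + 1668 + 6944 = 11209.
Overall total = μ·N = 79563.7·11209 = 891829513.3.
Subtract the known strata: 2597·55027.0 + 1668·65511.1 = 252177633.8.
Remaining total for district 3: 891829513.3 − 252177633.8 = 639651879.5.
Divide by its size: 639651879.5 / 6944 = 92115.766... → 92115.8.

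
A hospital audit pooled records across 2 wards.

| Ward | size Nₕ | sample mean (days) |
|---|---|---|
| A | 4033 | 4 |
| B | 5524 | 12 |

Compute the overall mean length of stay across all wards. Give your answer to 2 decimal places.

8.62

x̄_st = (Σ Nₕx̄ₕ) / (Σ Nₕ) = (4033·4 + 5524·12) / 9557
= 82420 / 9557 = 8.6240... → 8.62.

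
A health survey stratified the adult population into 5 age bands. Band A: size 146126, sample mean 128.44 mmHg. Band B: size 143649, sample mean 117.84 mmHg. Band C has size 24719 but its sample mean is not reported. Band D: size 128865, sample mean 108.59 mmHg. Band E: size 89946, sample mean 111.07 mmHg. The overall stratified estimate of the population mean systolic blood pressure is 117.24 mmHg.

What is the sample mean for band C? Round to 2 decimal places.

115.09

Σ Nₕx̄ₕ = N·μ, so 24719·x̄_C = 533305·117.24 − (146126·128.44 + 143649·117.84 + 128865·108.59 + 89946·111.07).
= 62524678.2 − 59679774.17 = 2844904.03.
x̄_C = 2844904.03 / 24719 = 115.0898... → 115.09.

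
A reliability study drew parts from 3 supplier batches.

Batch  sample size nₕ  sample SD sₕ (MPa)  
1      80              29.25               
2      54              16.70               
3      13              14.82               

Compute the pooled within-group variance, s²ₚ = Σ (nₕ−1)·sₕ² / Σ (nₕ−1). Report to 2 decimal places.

1: (80−1)·29.25² = 79·855.5625 = 67589.4375
2: (54−1)·16.70² = 53·278.89 = 14781.17
3: (13−1)·14.82² = 12·219.6324 = 2635.5888
Numerator = 85006.1963; denominator = Σ(nₕ−1) = 144.
s²ₚ = 85006.1963/144 = 590.3208... → 590.32.

590.32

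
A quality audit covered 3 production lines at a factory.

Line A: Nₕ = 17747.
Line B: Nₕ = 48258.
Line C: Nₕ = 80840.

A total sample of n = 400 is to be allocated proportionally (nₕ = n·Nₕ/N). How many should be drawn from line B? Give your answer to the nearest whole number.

131

Share of line B = 48258/146845 = 0.32863.
Allocate 400 × 0.32863 = 131.453... → 131.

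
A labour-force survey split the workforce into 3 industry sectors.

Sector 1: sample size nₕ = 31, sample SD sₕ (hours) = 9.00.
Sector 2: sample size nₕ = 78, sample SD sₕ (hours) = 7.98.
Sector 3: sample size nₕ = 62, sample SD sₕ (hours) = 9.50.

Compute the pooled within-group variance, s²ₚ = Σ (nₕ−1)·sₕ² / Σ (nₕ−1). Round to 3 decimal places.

76.420

1: (31−1)·9.00² = 30·81 = 2430
2: (78−1)·7.98² = 77·63.6804 = 4903.3908
3: (62−1)·9.50² = 61·90.25 = 5505.25
Numerator = 12838.6408; denominator = Σ(nₕ−1) = 168.
s²ₚ = 12838.6408/168 = 76.42048... → 76.420.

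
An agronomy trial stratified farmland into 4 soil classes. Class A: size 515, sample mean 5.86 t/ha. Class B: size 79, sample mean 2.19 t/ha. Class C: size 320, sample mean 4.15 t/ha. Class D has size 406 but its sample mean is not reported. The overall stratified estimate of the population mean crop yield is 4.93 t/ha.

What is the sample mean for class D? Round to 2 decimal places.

Σ Nₕx̄ₕ = N·μ, so 406·x̄_D = 1320·4.93 − (515·5.86 + 79·2.19 + 320·4.15).
= 6507.6 − 4518.91 = 1988.69.
x̄_D = 1988.69 / 406 = 4.8983... → 4.90.

4.90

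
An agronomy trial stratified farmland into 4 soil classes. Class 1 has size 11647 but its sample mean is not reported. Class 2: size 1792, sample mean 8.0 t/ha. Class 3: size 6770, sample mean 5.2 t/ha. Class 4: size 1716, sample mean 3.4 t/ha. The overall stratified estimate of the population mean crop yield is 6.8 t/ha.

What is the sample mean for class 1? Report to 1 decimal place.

Σ Nₕx̄ₕ = N·μ, so 11647·x̄_1 = 21925·6.8 − (1792·8.0 + 6770·5.2 + 1716·3.4).
= 149090 − 55374.4 = 93715.6.
x̄_1 = 93715.6 / 11647 = 8.046... → 8.0.

8.0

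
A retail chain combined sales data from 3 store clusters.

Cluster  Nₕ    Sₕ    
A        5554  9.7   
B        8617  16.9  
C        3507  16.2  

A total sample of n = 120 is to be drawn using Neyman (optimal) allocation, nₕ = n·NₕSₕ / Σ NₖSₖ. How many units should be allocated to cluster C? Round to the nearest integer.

Σ NₕSₕ = 5554·9.7 + 8617·16.9 + 3507·16.2 = 256314.5.
Share for C: 56813.4/256314.5 = 0.22166.
n_C = 120 × 0.22166 = 26.599... → 27.

27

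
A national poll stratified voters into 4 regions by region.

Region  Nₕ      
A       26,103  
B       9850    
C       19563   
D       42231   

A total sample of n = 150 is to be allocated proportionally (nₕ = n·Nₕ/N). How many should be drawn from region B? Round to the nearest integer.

15

Share of region B = 9850/97747 = 0.10077.
Allocate 150 × 0.10077 = 15.116... → 15.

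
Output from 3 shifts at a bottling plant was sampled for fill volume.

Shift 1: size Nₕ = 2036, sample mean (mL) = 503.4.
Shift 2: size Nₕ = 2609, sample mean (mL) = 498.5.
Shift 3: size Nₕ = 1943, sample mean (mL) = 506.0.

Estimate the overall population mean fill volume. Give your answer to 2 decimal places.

x̄_st = (Σ Nₕx̄ₕ) / (Σ Nₕ) = (2036·503.4 + 2609·498.5 + 1943·506.0) / 6588
= 3308666.9 / 6588 = 502.2263... → 502.23.

502.23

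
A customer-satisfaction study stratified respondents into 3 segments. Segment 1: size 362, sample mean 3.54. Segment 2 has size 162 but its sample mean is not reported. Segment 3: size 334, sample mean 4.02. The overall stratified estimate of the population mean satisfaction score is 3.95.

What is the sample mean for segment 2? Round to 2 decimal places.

N = 362 + 162 + 334 = 858.
Overall total = μ·N = 3.95·858 = 3389.1.
Subtract the known strata: 362·3.54 + 334·4.02 = 2624.16.
Remaining total for segment 2: 3389.1 − 2624.16 = 764.94.
Divide by its size: 764.94 / 162 = 4.7219... → 4.72.

4.72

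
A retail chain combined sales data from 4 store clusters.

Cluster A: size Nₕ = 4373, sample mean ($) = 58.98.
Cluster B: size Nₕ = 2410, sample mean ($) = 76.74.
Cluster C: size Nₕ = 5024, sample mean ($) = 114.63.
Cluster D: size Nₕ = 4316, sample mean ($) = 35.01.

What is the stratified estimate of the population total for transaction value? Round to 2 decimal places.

Population total = Σ Nₕ·x̄ₕ (each stratum's size times its mean).
4373·58.98 + 2410·76.74 + 5024·114.63 + 4316·35.01 = 257919.54 + 184943.4 + 575901.12 + 151103.16 = 1169867.22.

1169867.22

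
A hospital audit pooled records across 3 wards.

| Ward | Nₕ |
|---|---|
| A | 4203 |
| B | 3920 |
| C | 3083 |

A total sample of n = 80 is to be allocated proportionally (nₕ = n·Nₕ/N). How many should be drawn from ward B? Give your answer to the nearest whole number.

28

Share of ward B = 3920/11206 = 0.34981.
Allocate 80 × 0.34981 = 27.985... → 28.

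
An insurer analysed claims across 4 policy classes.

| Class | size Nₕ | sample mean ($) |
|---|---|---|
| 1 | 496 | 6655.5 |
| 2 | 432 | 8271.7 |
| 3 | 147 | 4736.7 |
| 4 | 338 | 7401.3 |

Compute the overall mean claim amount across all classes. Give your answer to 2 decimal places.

N = 496 + 432 + 147 + 338 = 1413.
Weight each subgroup mean by Nₕ/N and sum.
Σ Nₕx̄ₕ = 496·6655.5 + 432·8271.7 + 147·4736.7 + 338·7401.3 = 3301128 + 3573374.4 + 696294.9 + 2501639.4 = 10072436.7.
Divide by N: 10072436.7 / 1413 = 7128.4053... → 7128.41.

7128.41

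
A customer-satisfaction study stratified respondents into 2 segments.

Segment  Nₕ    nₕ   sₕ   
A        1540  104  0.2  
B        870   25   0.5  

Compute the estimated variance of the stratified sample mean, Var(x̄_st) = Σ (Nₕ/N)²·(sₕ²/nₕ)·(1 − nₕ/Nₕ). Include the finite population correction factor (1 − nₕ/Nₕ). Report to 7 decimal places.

0.0014122

N = 2410. Term for each stratum: Wₕ²sₕ²/nₕ·(1−nₕ/Nₕ).
Var(x̄_st) = 0.0001464427 + 0.0012657323 = 0.0014121750 → 0.0014122.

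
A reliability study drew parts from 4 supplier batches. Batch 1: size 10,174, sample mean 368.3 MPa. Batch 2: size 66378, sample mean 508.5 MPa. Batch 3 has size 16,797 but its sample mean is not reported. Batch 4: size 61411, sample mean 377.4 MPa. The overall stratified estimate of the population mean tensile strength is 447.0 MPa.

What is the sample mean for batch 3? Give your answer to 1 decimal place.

506.1

Σ Nₕx̄ₕ = N·μ, so 16797·x̄_3 = 154760·447.0 − (10174·368.3 + 66378·508.5 + 61411·377.4).
= 69177720 − 60676808.6 = 8500911.4.
x̄_3 = 8500911.4 / 16797 = 506.097... → 506.1.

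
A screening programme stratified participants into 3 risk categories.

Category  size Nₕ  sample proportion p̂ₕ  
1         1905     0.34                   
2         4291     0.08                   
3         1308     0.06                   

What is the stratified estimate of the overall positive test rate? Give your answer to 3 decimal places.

Wₕ = Nₕ/N with N = 7504: 0.2539, 0.5718, 0.1743.
p̂_st = 0.2539·0.34 + 0.5718·0.08 + 0.1743·0.06 ≈ 0.14252... → 0.143.

0.143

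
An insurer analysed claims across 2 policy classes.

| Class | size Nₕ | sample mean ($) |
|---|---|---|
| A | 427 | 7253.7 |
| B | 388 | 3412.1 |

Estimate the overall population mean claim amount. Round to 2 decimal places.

5424.82

x̄_st = (Σ Nₕx̄ₕ) / (Σ Nₕ) = (427·7253.7 + 388·3412.1) / 815
= 4421224.7 / 815 = 5424.8156... → 5424.82.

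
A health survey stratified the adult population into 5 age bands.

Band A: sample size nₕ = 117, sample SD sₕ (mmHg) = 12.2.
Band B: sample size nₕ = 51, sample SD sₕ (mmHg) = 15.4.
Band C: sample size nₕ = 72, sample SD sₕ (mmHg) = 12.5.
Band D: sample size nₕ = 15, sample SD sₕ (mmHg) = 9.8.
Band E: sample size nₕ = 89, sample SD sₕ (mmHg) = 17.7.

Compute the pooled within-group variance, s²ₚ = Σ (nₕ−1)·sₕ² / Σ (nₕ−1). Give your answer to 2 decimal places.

A: (117−1)·12.2² = 116·148.84 = 17265.44
B: (51−1)·15.4² = 50·237.16 = 11858
C: (72−1)·12.5² = 71·156.25 = 11093.75
D: (15−1)·9.8² = 14·96.04 = 1344.56
E: (89−1)·17.7² = 88·313.29 = 27569.52
Numerator = 69131.27; denominator = Σ(nₕ−1) = 339.
s²ₚ = 69131.27/339 = 203.9271... → 203.93.

203.93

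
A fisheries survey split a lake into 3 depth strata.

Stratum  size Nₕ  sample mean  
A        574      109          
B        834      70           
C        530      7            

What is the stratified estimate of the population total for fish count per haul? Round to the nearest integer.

124656

Population total = Σ Nₕ·x̄ₕ (each stratum's size times its mean).
574·109 + 834·70 + 530·7 = 62566 + 58380 + 3710 = 124656.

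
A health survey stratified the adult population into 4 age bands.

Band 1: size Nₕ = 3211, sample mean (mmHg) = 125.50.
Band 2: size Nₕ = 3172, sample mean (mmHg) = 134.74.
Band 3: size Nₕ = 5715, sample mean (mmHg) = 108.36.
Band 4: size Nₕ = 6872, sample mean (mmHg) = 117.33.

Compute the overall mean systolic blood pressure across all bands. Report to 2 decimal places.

x̄_st = (Σ Nₕx̄ₕ) / (Σ Nₕ) = (3211·125.50 + 3172·134.74 + 5715·108.36 + 6872·117.33) / 18970
= 2255944.94 / 18970 = 118.9217... → 118.92.

118.92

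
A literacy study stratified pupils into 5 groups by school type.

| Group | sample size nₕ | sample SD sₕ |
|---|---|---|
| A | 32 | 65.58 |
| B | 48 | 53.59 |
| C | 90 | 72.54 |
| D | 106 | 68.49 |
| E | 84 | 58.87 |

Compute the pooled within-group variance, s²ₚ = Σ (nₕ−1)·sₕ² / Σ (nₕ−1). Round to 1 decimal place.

4272.7

A: (32−1)·65.58² = 31·4300.7364 = 133322.8284
B: (48−1)·53.59² = 47·2871.8881 = 134978.7407
C: (90−1)·72.54² = 89·5262.0516 = 468322.5924
D: (106−1)·68.49² = 105·4690.8801 = 492542.4105
E: (84−1)·58.87² = 83·3465.6769 = 287651.1827
Numerator = 1516817.7547; denominator = Σ(nₕ−1) = 355.
s²ₚ = 1516817.7547/355 = 4272.726... → 4272.7.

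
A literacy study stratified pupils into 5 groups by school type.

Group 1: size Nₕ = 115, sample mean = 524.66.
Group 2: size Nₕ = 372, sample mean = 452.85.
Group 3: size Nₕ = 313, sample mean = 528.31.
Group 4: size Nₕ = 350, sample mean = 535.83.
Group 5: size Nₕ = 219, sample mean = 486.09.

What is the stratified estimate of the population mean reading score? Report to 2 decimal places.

502.67

N = 115 + 372 + 313 + 350 + 219 = 1369.
Overall mean = Σ (Nₕ/N)·x̄ₕ — weight by population share, not a simple average.
Σ Nₕx̄ₕ = 115·524.66 + 372·452.85 + 313·528.31 + 350·535.83 + 219·486.09 = 60335.9 + 168460.2 + 165361.03 + 187540.5 + 106453.71 = 688151.34.
Divide by N: 688151.34 / 1369 = 502.6672... → 502.67.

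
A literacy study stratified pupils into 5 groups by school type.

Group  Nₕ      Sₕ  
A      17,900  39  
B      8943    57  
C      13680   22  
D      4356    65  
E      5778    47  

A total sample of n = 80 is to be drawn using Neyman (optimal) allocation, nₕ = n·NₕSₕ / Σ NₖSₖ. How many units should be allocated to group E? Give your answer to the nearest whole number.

11

A: NₕSₕ = 17900·39 = 698100
B: NₕSₕ = 8943·57 = 509751
C: NₕSₕ = 13680·22 = 300960
D: NₕSₕ = 4356·65 = 283140
E: NₕSₕ = 5778·47 = 271566
Σ NₕSₕ = 2063517.
n_E = 80·271566/2063517 = 10.528... → 11.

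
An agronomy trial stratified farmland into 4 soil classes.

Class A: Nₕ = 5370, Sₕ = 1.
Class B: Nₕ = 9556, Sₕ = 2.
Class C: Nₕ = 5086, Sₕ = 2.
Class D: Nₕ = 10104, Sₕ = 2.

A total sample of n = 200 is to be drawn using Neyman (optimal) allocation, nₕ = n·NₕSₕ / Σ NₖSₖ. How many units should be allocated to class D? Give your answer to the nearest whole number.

A: NₕSₕ = 5370·1 = 5370
B: NₕSₕ = 9556·2 = 19112
C: NₕSₕ = 5086·2 = 10172
D: NₕSₕ = 10104·2 = 20208
Σ NₕSₕ = 54862.
n_D = 200·20208/54862 = 73.668... → 74.

74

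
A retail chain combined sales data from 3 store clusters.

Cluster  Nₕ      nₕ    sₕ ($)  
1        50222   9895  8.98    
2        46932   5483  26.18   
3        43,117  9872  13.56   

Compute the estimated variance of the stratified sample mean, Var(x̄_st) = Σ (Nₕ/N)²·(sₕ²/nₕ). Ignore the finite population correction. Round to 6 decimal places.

0.016798

N = 140271; Wₕ = Nₕ/N.
cluster 1: (50222/140271)²·8.98²/9895 = 0.001044694
cluster 2: (46932/140271)²·26.18²/5483 = 0.013993404
cluster 3: (43117/140271)²·13.56²/9872 = 0.001759849
Sum = 0.016797948 → 0.016798.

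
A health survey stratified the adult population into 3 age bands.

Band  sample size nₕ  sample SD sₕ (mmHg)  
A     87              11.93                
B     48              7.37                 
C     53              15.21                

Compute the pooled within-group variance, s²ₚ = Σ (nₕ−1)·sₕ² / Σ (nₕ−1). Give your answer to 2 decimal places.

A: (87−1)·11.93² = 86·142.3249 = 12239.9414
B: (48−1)·7.37² = 47·54.3169 = 2552.8943
C: (53−1)·15.21² = 52·231.3441 = 12029.8932
Numerator = 26822.7289; denominator = Σ(nₕ−1) = 185.
s²ₚ = 26822.7289/185 = 144.9877... → 144.99.

144.99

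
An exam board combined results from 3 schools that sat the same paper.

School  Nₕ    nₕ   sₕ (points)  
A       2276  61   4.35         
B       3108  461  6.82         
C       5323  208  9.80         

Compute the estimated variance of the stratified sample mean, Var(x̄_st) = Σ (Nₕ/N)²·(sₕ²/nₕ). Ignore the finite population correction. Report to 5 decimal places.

0.13664

N = 10707; Wₕ = Nₕ/N.
school A: (2276/10707)²·4.35²/61 = 0.01401708
school B: (3108/10707)²·6.82²/461 = 0.00850147
school C: (5323/10707)²·9.80²/208 = 0.11412115
Sum = 0.13663971 → 0.13664.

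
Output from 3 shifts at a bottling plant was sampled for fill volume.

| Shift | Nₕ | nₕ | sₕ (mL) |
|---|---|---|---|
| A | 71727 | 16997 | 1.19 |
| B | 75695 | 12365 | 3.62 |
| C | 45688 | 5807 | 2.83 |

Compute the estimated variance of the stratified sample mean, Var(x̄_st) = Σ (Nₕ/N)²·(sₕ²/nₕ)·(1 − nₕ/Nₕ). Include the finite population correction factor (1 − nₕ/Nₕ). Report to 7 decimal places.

0.0002124

N = 193110; Wₕ = Nₕ/N.
shift A: (71727/193110)²·1.19²/16997·(1 − 16997/71727) = 0.0000087704
shift B: (75695/193110)²·3.62²/12365·(1 − 12365/75695) = 0.0001362355
shift C: (45688/193110)²·2.83²/5807·(1 − 5807/45688) = 0.0000673876
Sum = 0.0002123934 → 0.0002124.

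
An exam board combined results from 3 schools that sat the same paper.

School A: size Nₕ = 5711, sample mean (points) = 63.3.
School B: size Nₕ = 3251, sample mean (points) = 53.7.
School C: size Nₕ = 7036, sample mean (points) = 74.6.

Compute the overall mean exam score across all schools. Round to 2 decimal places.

N = 15998; weights Wₕ = Nₕ/N = (0.3570, 0.2032, 0.4398).
x̄_st = Σ Wₕ·x̄ₕ = 0.3570·63.3 + 0.2032·53.7 + 0.4398·74.6 ≈ 66.3190...
→ 66.32.

66.32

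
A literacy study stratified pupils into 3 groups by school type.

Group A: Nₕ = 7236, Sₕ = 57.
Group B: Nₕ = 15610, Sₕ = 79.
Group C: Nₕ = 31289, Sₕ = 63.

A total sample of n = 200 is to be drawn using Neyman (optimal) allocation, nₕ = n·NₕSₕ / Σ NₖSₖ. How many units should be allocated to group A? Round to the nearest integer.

A: NₕSₕ = 7236·57 = 412452
B: NₕSₕ = 15610·79 = 1233190
C: NₕSₕ = 31289·63 = 1971207
Σ NₕSₕ = 3616849.
n_A = 200·412452/3616849 = 22.807... → 23.

23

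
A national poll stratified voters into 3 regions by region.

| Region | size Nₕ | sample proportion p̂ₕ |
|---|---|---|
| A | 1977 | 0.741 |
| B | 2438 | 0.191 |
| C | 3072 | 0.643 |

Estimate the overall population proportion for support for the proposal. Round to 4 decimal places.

N = 1977 + 2438 + 3072 = 7487.
Overall proportion = Σ (Nₕ/N)·p̂ₕ.
Σ Nₕp̂ₕ = 1464.957 + 465.658 + 1975.296 = 3905.911.
3905.911 / 7487 = 0.521692... → 0.5217.

0.5217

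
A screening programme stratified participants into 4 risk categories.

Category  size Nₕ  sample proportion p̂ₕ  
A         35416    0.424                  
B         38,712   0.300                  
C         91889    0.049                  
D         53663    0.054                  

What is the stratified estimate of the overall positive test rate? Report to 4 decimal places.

0.1549

Wₕ = Nₕ/N with N = 219680: 0.1612, 0.1762, 0.4183, 0.2443.
p̂_st = 0.1612·0.424 + 0.1762·0.300 + 0.4183·0.049 + 0.2443·0.054 ≈ 0.154909... → 0.1549.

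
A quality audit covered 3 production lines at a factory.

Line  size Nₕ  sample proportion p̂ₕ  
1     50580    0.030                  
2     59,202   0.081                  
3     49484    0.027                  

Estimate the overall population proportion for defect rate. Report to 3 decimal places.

N = 50580 + 59202 + 49484 = 159266.
Overall proportion = Σ (Nₕ/N)·p̂ₕ.
Σ Nₕp̂ₕ = 1517.4 + 4795.362 + 1336.068 = 7648.83.
7648.83 / 159266 = 0.04803... → 0.048.

0.048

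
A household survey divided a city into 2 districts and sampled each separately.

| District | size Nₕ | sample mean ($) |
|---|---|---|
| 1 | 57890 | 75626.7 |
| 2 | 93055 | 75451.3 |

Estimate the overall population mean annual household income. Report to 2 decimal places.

N = 57890 + 93055 = 150945.
Overall mean = Σ (Nₕ/N)·x̄ₕ — weight by population share, not a simple average.
Σ Nₕx̄ₕ = 57890·75626.7 + 93055·75451.3 = 4378029663 + 7021120721.5 = 11399150384.5.
Divide by N: 11399150384.5 / 150945 = 75518.5689... → 75518.57.

75518.57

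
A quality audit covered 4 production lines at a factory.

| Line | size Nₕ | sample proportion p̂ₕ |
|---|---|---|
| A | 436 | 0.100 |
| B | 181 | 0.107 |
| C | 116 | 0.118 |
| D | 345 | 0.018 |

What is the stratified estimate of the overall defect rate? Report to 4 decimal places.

0.0769

N = 436 + 181 + 116 + 345 = 1078.
Overall proportion = Σ (Nₕ/N)·p̂ₕ.
Σ Nₕp̂ₕ = 43.6 + 19.367 + 13.688 + 6.21 = 82.865.
82.865 / 1078 = 0.076869... → 0.0769.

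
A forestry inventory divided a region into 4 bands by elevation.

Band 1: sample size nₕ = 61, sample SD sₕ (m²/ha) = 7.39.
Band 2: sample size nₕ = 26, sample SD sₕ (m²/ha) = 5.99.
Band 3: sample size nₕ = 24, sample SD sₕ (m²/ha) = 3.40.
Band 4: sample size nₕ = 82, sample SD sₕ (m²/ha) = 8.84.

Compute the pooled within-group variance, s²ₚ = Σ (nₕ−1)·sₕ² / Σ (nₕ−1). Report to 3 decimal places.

56.981

Degrees of freedom: 60 + 25 + 23 + 81 = 189.
Σ(nₕ−1)sₕ² = 60·54.6121 + 25·35.8801 + 23·11.56 + 81·78.1456 = 10769.4021.
s²ₚ = 10769.4021 / 189 = 56.98096... → 56.981.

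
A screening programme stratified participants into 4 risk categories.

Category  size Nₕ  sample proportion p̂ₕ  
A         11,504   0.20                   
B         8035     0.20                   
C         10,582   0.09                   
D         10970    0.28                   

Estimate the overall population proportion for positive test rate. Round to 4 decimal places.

Wₕ = Nₕ/N with N = 41091: 0.2800, 0.1955, 0.2575, 0.2670.
p̂_st = 0.2800·0.20 + 0.1955·0.20 + 0.2575·0.09 + 0.2670·0.28 ≈ 0.193030... → 0.1930.

0.1930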